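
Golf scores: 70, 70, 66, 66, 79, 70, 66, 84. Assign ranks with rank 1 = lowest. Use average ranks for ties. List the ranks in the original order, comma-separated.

Sorted (ascending): 66, 66, 66, 70, 70, 70, 79, 84
The 3 values of 66 occupy positions 1–3 → average rank 2.
The 3 values of 70 occupy positions 4–6 → average rank 5.

5, 5, 2, 2, 7, 5, 2, 8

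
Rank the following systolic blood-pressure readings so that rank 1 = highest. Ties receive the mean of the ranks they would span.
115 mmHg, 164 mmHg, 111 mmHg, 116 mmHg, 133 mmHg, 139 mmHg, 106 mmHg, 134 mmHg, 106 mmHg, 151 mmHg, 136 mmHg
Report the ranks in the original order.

8, 1, 9, 7, 6, 3, 10.5, 5, 10.5, 2, 4

Sorted (descending): 164, 151, 139, 136, 134, 133, 116, 115, 111, 106, 106
The 2 values of 106 occupy positions 10–11 → average rank (10+11)/2 = 10.5.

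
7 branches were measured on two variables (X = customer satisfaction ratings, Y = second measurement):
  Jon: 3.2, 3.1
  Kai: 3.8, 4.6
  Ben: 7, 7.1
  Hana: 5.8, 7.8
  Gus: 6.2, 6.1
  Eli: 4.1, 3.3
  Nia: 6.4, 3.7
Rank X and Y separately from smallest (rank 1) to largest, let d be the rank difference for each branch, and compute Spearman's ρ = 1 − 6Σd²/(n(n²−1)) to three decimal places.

Ranks of variable 1: 1, 2, 7, 4, 5, 3, 6
Ranks of variable 2: 1, 4, 6, 7, 5, 2, 3
d = r₁ − r₂: 0, -2, 1, -3, 0, 1, 3
d²: 0, 4, 1, 9, 0, 1, 9; Σd² = 24
ρ = 1 − 6·24/(7·48) = 1 − 144/336 = 0.571

0.571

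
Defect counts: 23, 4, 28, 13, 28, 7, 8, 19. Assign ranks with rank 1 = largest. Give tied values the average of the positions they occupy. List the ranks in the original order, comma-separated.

3, 8, 1.5, 5, 1.5, 7, 6, 4

Sorted (descending): 28, 28, 23, 19, 13, 8, 7, 4
The 2 values of 28 occupy positions 1–2 → average rank (1+2)/2 = 1.5.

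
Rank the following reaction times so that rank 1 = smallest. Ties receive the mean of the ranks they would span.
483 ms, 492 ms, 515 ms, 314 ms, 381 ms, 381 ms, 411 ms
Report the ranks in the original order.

5, 6, 7, 1, 2.5, 2.5, 4

Sorted (ascending): 314, 381, 381, 411, 483, 492, 515
The 2 values of 381 occupy positions 2–3 → average rank (2+3)/2 = 2.5.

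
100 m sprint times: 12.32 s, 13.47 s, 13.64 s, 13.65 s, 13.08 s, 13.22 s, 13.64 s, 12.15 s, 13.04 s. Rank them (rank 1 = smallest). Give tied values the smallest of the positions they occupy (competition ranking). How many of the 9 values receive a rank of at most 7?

Sorted (ascending): 12.15, 12.32, 13.04, 13.08, 13.22, 13.47, 13.64, 13.64, 13.65
The 2 values of 13.64 occupy positions 7–8 → each gets rank 7.
Ranks ≤ 7: {1, 2, 3, 4, 5, 6, 7, 7} → 8 values.

8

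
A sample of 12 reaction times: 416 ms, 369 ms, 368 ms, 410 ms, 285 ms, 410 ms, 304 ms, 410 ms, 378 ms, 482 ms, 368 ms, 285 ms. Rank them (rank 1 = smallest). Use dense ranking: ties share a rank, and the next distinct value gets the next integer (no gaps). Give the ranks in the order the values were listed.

Sorted (ascending): 285, 285, 304, 368, 368, 369, 378, 410, 410, 410, 416, 482
The 2 values of 285 share dense rank 1.
The 2 values of 368 share dense rank 3.
The 3 values of 410 share dense rank 6.
Remaining distinct values take the next consecutive integers.

7, 4, 3, 6, 1, 6, 2, 6, 5, 8, 3, 1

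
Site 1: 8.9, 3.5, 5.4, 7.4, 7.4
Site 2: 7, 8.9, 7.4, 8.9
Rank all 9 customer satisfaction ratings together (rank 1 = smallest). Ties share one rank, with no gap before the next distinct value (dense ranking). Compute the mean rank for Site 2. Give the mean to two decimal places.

4.25

Sorted (ascending): 3.5, 5.4, 7, 7.4, 7.4, 7.4, 8.9, 8.9, 8.9
The 3 values of 7.4 share dense rank 4.
The 3 values of 8.9 share dense rank 5.
Remaining distinct values take the next consecutive integers.
Site 2 values → pooled ranks: 7→3, 8.9→5, 7.4→4, 8.9→5
Mean rank = (3 + 5 + 4 + 5) / 4 = 4.25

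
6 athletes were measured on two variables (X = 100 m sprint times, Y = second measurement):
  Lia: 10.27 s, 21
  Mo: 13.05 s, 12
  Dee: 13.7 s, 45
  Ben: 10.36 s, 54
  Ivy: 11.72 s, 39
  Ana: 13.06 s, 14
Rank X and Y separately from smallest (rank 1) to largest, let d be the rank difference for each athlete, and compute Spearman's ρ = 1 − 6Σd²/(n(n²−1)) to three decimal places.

Ranks of variable 1: 1, 4, 6, 2, 3, 5
Ranks of variable 2: 3, 1, 5, 6, 4, 2
d = r₁ − r₂: -2, 3, 1, -4, -1, 3
d²: 4, 9, 1, 16, 1, 9; Σd² = 40
ρ = 1 − 6·40/(6·35) = 1 − 240/210 = -0.143

-0.143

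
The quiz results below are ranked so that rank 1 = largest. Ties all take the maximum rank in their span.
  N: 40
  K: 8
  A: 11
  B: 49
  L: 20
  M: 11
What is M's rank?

5

Sorted (descending): 49, 40, 20, 11, 11, 8
The 2 values of 11 occupy positions 4–5 → each gets rank 5.
M has value 11 → rank 5.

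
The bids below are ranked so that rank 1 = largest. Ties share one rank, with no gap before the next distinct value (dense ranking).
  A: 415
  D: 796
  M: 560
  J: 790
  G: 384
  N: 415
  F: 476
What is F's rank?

4

Sorted (descending): 796, 790, 560, 476, 415, 415, 384
The 2 values of 415 share dense rank 5.
Remaining distinct values take the next consecutive integers.
F has value 476 → rank 4.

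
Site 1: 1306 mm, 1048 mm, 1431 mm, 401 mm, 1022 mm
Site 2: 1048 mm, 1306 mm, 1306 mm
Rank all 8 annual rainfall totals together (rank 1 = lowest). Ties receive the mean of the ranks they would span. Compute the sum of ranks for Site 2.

Sorted (ascending): 401, 1022, 1048, 1048, 1306, 1306, 1306, 1431
The 2 values of 1048 occupy positions 3–4 → average rank (3+4)/2 = 3.5.
The 3 values of 1306 occupy positions 5–7 → average rank 6.
Site 2 values → pooled ranks: 1048→3.5, 1306→6, 1306→6
Rank sum = 3.5 + 6 + 6 = 15.5

15.5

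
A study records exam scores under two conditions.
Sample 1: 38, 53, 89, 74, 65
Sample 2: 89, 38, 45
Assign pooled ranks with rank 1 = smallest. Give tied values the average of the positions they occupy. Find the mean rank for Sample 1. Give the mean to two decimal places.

Sorted (ascending): 38, 38, 45, 53, 65, 74, 89, 89
The 2 values of 38 occupy positions 1–2 → average rank (1+2)/2 = 1.5.
The 2 values of 89 occupy positions 7–8 → average rank (7+8)/2 = 7.5.
Sample 1 values → pooled ranks: 38→1.5, 53→4, 89→7.5, 74→6, 65→5
Mean rank = (1.5 + 4 + 7.5 + 6 + 5) / 5 = 4.80

4.80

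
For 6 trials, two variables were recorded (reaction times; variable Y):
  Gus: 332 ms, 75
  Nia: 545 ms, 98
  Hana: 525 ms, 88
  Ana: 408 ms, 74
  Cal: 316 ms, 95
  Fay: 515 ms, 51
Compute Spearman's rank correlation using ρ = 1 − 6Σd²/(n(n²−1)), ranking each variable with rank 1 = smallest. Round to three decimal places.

Ranks of variable 1: 2, 6, 5, 3, 1, 4
Ranks of variable 2: 3, 6, 4, 2, 5, 1
d = r₁ − r₂: -1, 0, 1, 1, -4, 3
d²: 1, 0, 1, 1, 16, 9; Σd² = 28
ρ = 1 − 6·28/(6·35) = 1 − 168/210 = 0.200

0.200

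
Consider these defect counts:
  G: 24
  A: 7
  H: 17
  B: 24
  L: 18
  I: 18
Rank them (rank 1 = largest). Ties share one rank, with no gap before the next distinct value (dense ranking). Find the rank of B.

Sorted (descending): 24, 24, 18, 18, 17, 7
The 2 values of 24 share dense rank 1.
The 2 values of 18 share dense rank 2.
Remaining distinct values take the next consecutive integers.
B has value 24 → rank 1.

1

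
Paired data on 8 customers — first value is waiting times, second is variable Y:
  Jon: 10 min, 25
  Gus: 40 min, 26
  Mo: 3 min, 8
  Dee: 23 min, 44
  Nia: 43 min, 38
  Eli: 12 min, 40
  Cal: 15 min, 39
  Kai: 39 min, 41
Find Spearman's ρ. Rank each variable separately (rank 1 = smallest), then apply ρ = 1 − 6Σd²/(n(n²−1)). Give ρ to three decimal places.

Ranks of variable 1: 2, 7, 1, 5, 8, 3, 4, 6
Ranks of variable 2: 2, 3, 1, 8, 4, 6, 5, 7
d = r₁ − r₂: 0, 4, 0, -3, 4, -3, -1, -1
d²: 0, 16, 0, 9, 16, 9, 1, 1; Σd² = 52
ρ = 1 − 6·52/(8·63) = 1 − 312/504 = 0.381

0.381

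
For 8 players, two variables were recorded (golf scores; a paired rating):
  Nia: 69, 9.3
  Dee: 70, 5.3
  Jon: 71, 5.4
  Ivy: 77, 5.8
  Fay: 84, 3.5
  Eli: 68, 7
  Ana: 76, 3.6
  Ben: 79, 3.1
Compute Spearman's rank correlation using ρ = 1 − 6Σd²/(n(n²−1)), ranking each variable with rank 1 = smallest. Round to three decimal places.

Ranks of variable 1: 2, 3, 4, 6, 8, 1, 5, 7
Ranks of variable 2: 8, 4, 5, 6, 2, 7, 3, 1
d = r₁ − r₂: -6, -1, -1, 0, 6, -6, 2, 6
d²: 36, 1, 1, 0, 36, 36, 4, 36; Σd² = 150
ρ = 1 − 6·150/(8·63) = 1 − 900/504 = -0.786

-0.786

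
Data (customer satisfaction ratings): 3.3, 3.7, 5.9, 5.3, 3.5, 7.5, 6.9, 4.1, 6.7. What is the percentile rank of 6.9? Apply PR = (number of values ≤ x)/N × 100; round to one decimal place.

88.9

N = 9.
Strictly below 6.9: 7. Equal to 6.9: 1.
PR = 8/9 × 100 = 88.9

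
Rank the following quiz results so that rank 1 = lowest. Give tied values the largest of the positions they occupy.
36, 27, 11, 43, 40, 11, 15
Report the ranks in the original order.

5, 4, 2, 7, 6, 2, 3

Sorted (ascending): 11, 11, 15, 27, 36, 40, 43
The 2 values of 11 occupy positions 1–2 → each gets rank 2.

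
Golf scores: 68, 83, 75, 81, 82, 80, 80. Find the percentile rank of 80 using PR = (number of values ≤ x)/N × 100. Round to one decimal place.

N = 7.
Strictly below 80: 2. Equal to 80: 2.
PR = 4/7 × 100 = 57.1

57.1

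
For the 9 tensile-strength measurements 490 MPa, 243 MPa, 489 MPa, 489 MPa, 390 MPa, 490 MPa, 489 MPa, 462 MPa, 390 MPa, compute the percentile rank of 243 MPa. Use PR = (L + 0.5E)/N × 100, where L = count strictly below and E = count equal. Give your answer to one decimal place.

N = 9.
Strictly below 243: 0. Equal to 243: 1.
PR = (0 + 0.5·1)/9 × 100 = 5.6

5.6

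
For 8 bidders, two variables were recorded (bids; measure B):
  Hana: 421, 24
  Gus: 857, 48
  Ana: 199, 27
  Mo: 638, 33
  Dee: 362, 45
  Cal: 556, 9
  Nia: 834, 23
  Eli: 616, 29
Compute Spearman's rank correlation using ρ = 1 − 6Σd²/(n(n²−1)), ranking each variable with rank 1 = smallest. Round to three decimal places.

Ranks of variable 1: 3, 8, 1, 6, 2, 4, 7, 5
Ranks of variable 2: 3, 8, 4, 6, 7, 1, 2, 5
d = r₁ − r₂: 0, 0, -3, 0, -5, 3, 5, 0
d²: 0, 0, 9, 0, 25, 9, 25, 0; Σd² = 68
ρ = 1 − 6·68/(8·63) = 1 − 408/504 = 0.190

0.190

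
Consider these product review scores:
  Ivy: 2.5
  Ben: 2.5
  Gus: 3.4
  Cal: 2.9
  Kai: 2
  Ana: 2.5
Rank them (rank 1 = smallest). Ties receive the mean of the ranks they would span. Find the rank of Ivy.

3

Sorted (ascending): 2, 2.5, 2.5, 2.5, 2.9, 3.4
The 3 values of 2.5 occupy positions 2–4 → average rank 3.
Ivy has value 2.5 → rank 3.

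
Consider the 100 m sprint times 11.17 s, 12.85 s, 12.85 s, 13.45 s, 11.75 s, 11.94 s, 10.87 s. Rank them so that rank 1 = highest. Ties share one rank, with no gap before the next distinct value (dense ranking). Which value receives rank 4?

Sorted (descending): 13.45, 12.85, 12.85, 11.94, 11.75, 11.17, 10.87
The 2 values of 12.85 share dense rank 2.
Remaining distinct values take the next consecutive integers.
Rank 4 → value 11.75.

11.75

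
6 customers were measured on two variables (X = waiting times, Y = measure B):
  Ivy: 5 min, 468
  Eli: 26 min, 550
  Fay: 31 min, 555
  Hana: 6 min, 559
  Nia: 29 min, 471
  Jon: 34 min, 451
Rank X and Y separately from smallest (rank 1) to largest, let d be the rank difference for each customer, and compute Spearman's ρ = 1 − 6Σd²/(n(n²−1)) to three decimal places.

-0.257

Ranks of variable 1: 1, 3, 5, 2, 4, 6
Ranks of variable 2: 2, 4, 5, 6, 3, 1
d = r₁ − r₂: -1, -1, 0, -4, 1, 5
d²: 1, 1, 0, 16, 1, 25; Σd² = 44
ρ = 1 − 6·44/(6·35) = 1 − 264/210 = -0.257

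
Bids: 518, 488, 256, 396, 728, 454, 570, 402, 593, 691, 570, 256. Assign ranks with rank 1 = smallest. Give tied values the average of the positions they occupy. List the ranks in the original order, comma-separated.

7, 6, 1.5, 3, 12, 5, 8.5, 4, 10, 11, 8.5, 1.5

Sorted (ascending): 256, 256, 396, 402, 454, 488, 518, 570, 570, 593, 691, 728
The 2 values of 256 occupy positions 1–2 → average rank (1+2)/2 = 1.5.
The 2 values of 570 occupy positions 8–9 → average rank (8+9)/2 = 8.5.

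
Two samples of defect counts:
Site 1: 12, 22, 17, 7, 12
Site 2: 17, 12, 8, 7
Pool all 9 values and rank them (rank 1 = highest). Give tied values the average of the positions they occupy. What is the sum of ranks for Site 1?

Sorted (descending): 22, 17, 17, 12, 12, 12, 8, 7, 7
The 2 values of 17 occupy positions 2–3 → average rank (2+3)/2 = 2.5.
The 3 values of 12 occupy positions 4–6 → average rank 5.
The 2 values of 7 occupy positions 8–9 → average rank (8+9)/2 = 8.5.
Site 1 values → pooled ranks: 12→5, 22→1, 17→2.5, 7→8.5, 12→5
Rank sum = 5 + 1 + 2.5 + 8.5 + 5 = 22

22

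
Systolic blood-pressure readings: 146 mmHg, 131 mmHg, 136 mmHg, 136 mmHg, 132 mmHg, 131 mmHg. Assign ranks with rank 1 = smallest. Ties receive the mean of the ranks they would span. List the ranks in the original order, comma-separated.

Sorted (ascending): 131, 131, 132, 136, 136, 146
The 2 values of 131 occupy positions 1–2 → average rank (1+2)/2 = 1.5.
The 2 values of 136 occupy positions 4–5 → average rank (4+5)/2 = 4.5.

6, 1.5, 4.5, 4.5, 3, 1.5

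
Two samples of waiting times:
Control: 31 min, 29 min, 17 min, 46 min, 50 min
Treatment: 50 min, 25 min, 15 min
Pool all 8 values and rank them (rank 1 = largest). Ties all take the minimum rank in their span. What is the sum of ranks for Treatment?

15

Sorted (descending): 50, 50, 46, 31, 29, 25, 17, 15
The 2 values of 50 occupy positions 1–2 → each gets rank 1.
Treatment values → pooled ranks: 50→1, 25→6, 15→8
Rank sum = 1 + 6 + 8 = 15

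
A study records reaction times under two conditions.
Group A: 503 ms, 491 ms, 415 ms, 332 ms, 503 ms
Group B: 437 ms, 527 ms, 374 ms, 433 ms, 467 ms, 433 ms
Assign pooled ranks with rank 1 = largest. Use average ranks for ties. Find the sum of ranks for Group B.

Sorted (descending): 527, 503, 503, 491, 467, 437, 433, 433, 415, 374, 332
The 2 values of 503 occupy positions 2–3 → average rank (2+3)/2 = 2.5.
The 2 values of 433 occupy positions 7–8 → average rank (7+8)/2 = 7.5.
Group B values → pooled ranks: 437→6, 527→1, 374→10, 433→7.5, 467→5, 433→7.5
Rank sum = 6 + 1 + 10 + 7.5 + 5 + 7.5 = 37

37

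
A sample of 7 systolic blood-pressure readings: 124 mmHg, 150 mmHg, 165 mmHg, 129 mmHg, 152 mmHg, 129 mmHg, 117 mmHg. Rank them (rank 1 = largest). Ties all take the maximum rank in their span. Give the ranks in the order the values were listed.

6, 3, 1, 5, 2, 5, 7

Sorted (descending): 165, 152, 150, 129, 129, 124, 117
The 2 values of 129 occupy positions 4–5 → each gets rank 5.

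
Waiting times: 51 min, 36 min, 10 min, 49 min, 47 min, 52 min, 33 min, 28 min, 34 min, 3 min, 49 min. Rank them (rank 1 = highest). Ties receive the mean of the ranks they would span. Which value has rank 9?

28

Sorted (descending): 52, 51, 49, 49, 47, 36, 34, 33, 28, 10, 3
The 2 values of 49 occupy positions 3–4 → average rank (3+4)/2 = 3.5.
Rank 9 → value 28.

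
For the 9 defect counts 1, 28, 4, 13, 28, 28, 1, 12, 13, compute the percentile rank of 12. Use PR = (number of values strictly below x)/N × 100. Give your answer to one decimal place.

33.3

N = 9.
Strictly below 12: 3. Equal to 12: 1.
PR = 3/9 × 100 = 33.3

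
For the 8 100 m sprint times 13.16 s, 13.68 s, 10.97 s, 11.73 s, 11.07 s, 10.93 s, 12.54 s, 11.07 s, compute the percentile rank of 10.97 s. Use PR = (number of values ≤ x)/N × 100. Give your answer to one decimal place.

25.0

N = 8.
Strictly below 10.97: 1. Equal to 10.97: 1.
PR = 2/8 × 100 = 25.0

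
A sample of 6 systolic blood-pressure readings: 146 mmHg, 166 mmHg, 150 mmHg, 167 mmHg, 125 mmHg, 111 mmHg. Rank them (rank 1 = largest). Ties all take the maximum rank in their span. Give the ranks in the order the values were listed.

4, 2, 3, 1, 5, 6

Sorted (descending): 167, 166, 150, 146, 125, 111
No ties — each value takes its position as its rank.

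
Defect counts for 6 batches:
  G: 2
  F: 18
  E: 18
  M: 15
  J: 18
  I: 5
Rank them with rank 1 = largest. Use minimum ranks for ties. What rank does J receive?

1

Sorted (descending): 18, 18, 18, 15, 5, 2
The 3 values of 18 occupy positions 1–3 → each gets rank 1.
J has value 18 → rank 1.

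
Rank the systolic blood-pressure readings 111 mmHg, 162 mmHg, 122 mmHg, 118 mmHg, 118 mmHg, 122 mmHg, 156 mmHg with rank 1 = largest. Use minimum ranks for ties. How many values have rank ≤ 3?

Sorted (descending): 162, 156, 122, 122, 118, 118, 111
The 2 values of 122 occupy positions 3–4 → each gets rank 3.
The 2 values of 118 occupy positions 5–6 → each gets rank 5.
Ranks ≤ 3: {1, 2, 3, 3} → 4 values.

4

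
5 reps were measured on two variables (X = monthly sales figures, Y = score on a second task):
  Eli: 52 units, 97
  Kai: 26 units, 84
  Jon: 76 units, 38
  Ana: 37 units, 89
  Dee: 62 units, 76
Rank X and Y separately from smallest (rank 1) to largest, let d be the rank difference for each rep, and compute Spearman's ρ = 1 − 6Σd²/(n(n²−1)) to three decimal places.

Ranks of variable 1: 3, 1, 5, 2, 4
Ranks of variable 2: 5, 3, 1, 4, 2
d = r₁ − r₂: -2, -2, 4, -2, 2
d²: 4, 4, 16, 4, 4; Σd² = 32
ρ = 1 − 6·32/(5·24) = 1 − 192/120 = -0.600

-0.600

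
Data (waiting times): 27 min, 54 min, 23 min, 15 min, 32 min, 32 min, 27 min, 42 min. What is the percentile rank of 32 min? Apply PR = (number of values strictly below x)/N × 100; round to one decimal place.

50.0

N = 8.
Strictly below 32: 4. Equal to 32: 2.
PR = 4/8 × 100 = 50.0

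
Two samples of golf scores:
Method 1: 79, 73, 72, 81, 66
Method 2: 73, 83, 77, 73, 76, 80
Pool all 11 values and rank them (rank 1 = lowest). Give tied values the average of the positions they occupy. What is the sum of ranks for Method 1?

25

Sorted (ascending): 66, 72, 73, 73, 73, 76, 77, 79, 80, 81, 83
The 3 values of 73 occupy positions 3–5 → average rank 4.
Method 1 values → pooled ranks: 79→8, 73→4, 72→2, 81→10, 66→1
Rank sum = 8 + 4 + 2 + 10 + 1 = 25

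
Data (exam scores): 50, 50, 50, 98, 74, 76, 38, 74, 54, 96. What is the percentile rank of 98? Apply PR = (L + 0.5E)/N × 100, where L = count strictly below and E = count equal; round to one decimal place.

N = 10.
Strictly below 98: 9. Equal to 98: 1.
PR = (9 + 0.5·1)/10 × 100 = 95.0

95.0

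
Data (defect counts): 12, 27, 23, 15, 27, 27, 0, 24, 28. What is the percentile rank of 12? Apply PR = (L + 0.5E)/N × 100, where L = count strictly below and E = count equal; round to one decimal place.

N = 9.
Strictly below 12: 1. Equal to 12: 1.
PR = (1 + 0.5·1)/9 × 100 = 16.7

16.7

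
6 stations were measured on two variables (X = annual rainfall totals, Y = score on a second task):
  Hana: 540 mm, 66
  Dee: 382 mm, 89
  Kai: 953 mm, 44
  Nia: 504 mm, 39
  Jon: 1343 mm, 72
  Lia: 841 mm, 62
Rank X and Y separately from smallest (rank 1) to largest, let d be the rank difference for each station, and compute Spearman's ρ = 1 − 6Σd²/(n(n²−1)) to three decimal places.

-0.086

Ranks of variable 1: 3, 1, 5, 2, 6, 4
Ranks of variable 2: 4, 6, 2, 1, 5, 3
d = r₁ − r₂: -1, -5, 3, 1, 1, 1
d²: 1, 25, 9, 1, 1, 1; Σd² = 38
ρ = 1 − 6·38/(6·35) = 1 − 228/210 = -0.086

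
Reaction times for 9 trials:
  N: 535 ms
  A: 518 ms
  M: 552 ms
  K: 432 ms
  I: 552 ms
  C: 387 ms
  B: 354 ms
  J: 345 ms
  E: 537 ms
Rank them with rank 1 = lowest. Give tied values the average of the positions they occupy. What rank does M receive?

Sorted (ascending): 345, 354, 387, 432, 518, 535, 537, 552, 552
The 2 values of 552 occupy positions 8–9 → average rank (8+9)/2 = 8.5.
M has value 552 ms → rank 8.5.

8.5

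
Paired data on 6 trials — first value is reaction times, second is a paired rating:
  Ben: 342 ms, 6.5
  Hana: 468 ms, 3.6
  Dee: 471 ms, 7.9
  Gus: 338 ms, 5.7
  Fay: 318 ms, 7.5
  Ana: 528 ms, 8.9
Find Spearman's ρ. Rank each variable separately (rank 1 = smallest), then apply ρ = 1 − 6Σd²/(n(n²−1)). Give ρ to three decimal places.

0.486

Ranks of variable 1: 3, 4, 5, 2, 1, 6
Ranks of variable 2: 3, 1, 5, 2, 4, 6
d = r₁ − r₂: 0, 3, 0, 0, -3, 0
d²: 0, 9, 0, 0, 9, 0; Σd² = 18
ρ = 1 − 6·18/(6·35) = 1 − 108/210 = 0.486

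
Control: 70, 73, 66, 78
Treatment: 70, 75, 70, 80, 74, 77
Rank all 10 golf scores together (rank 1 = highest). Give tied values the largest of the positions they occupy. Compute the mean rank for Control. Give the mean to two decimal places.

Sorted (descending): 80, 78, 77, 75, 74, 73, 70, 70, 70, 66
The 3 values of 70 occupy positions 7–9 → each gets rank 9.
Control values → pooled ranks: 70→9, 73→6, 66→10, 78→2
Mean rank = (9 + 6 + 10 + 2) / 4 = 6.75

6.75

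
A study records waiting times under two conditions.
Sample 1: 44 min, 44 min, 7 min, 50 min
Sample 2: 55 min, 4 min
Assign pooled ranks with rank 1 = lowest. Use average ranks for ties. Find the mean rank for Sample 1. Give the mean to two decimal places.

3.50

Sorted (ascending): 4, 7, 44, 44, 50, 55
The 2 values of 44 occupy positions 3–4 → average rank (3+4)/2 = 3.5.
Sample 1 values → pooled ranks: 44→3.5, 44→3.5, 7→2, 50→5
Mean rank = (3.5 + 3.5 + 2 + 5) / 4 = 3.50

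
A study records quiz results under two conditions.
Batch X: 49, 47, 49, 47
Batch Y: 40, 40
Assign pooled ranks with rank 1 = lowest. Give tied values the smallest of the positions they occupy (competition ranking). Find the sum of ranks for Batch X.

Sorted (ascending): 40, 40, 47, 47, 49, 49
The 2 values of 40 occupy positions 1–2 → each gets rank 1.
The 2 values of 47 occupy positions 3–4 → each gets rank 3.
The 2 values of 49 occupy positions 5–6 → each gets rank 5.
Batch X values → pooled ranks: 49→5, 47→3, 49→5, 47→3
Rank sum = 5 + 3 + 5 + 3 = 16

16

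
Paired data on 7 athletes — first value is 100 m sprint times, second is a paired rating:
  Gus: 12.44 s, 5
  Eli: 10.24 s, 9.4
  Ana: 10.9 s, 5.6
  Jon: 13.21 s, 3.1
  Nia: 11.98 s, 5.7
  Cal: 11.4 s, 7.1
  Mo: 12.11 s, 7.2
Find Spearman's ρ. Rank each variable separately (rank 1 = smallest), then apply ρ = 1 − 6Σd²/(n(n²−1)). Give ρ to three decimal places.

Ranks of variable 1: 6, 1, 2, 7, 4, 3, 5
Ranks of variable 2: 2, 7, 3, 1, 4, 5, 6
d = r₁ − r₂: 4, -6, -1, 6, 0, -2, -1
d²: 16, 36, 1, 36, 0, 4, 1; Σd² = 94
ρ = 1 − 6·94/(7·48) = 1 − 564/336 = -0.679

-0.679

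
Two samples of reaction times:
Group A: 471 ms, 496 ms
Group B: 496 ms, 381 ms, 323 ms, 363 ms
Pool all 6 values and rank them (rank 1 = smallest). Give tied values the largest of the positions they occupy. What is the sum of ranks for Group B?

Sorted (ascending): 323, 363, 381, 471, 496, 496
The 2 values of 496 occupy positions 5–6 → each gets rank 6.
Group B values → pooled ranks: 496→6, 381→3, 323→1, 363→2
Rank sum = 6 + 3 + 1 + 2 = 12

12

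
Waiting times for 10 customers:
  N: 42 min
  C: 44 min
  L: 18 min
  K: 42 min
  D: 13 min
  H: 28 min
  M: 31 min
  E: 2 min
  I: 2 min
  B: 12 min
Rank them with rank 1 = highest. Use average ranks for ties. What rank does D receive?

7

Sorted (descending): 44, 42, 42, 31, 28, 18, 13, 12, 2, 2
The 2 values of 42 occupy positions 2–3 → average rank (2+3)/2 = 2.5.
The 2 values of 2 occupy positions 9–10 → average rank (9+10)/2 = 9.5.
D has value 13 min → rank 7.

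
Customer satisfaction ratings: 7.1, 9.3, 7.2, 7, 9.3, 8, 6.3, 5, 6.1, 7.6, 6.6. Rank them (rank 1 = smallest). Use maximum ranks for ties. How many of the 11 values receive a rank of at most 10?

Sorted (ascending): 5, 6.1, 6.3, 6.6, 7, 7.1, 7.2, 7.6, 8, 9.3, 9.3
The 2 values of 9.3 occupy positions 10–11 → each gets rank 11.
Ranks ≤ 10: {1, 2, 3, 4, 5, 6, 7, 8, 9} → 9 values.

9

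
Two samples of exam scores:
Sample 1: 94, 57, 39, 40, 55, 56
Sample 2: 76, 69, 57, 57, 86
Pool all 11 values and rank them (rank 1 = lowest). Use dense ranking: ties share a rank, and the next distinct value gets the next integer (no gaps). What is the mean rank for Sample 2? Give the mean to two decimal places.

Sorted (ascending): 39, 40, 55, 56, 57, 57, 57, 69, 76, 86, 94
The 3 values of 57 share dense rank 5.
Remaining distinct values take the next consecutive integers.
Sample 2 values → pooled ranks: 76→7, 69→6, 57→5, 57→5, 86→8
Mean rank = (7 + 6 + 5 + 5 + 8) / 5 = 6.20

6.20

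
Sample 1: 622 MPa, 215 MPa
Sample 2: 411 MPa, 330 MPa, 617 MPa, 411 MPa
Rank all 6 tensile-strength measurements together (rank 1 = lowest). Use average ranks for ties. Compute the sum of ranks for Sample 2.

Sorted (ascending): 215, 330, 411, 411, 617, 622
The 2 values of 411 occupy positions 3–4 → average rank (3+4)/2 = 3.5.
Sample 2 values → pooled ranks: 411→3.5, 330→2, 617→5, 411→3.5
Rank sum = 3.5 + 2 + 5 + 3.5 = 14

14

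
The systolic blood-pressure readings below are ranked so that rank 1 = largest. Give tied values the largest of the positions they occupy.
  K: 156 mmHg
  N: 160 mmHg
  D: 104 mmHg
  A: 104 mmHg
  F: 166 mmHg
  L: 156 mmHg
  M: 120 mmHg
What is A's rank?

7

Sorted (descending): 166, 160, 156, 156, 120, 104, 104
The 2 values of 156 occupy positions 3–4 → each gets rank 4.
The 2 values of 104 occupy positions 6–7 → each gets rank 7.
A has value 104 mmHg → rank 7.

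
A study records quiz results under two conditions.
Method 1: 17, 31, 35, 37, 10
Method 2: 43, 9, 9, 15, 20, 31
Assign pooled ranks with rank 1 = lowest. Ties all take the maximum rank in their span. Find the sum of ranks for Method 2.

33

Sorted (ascending): 9, 9, 10, 15, 17, 20, 31, 31, 35, 37, 43
The 2 values of 9 occupy positions 1–2 → each gets rank 2.
The 2 values of 31 occupy positions 7–8 → each gets rank 8.
Method 2 values → pooled ranks: 43→11, 9→2, 9→2, 15→4, 20→6, 31→8
Rank sum = 11 + 2 + 2 + 4 + 6 + 8 = 33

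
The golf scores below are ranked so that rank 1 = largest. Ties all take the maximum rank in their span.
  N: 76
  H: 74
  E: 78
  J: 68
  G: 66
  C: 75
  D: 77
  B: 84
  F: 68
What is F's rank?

Sorted (descending): 84, 78, 77, 76, 75, 74, 68, 68, 66
The 2 values of 68 occupy positions 7–8 → each gets rank 8.
F has value 68 → rank 8.

8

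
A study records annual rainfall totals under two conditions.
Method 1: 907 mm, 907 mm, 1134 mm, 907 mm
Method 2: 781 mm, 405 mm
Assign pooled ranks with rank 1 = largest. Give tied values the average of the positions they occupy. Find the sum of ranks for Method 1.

10

Sorted (descending): 1134, 907, 907, 907, 781, 405
The 3 values of 907 occupy positions 2–4 → average rank 3.
Method 1 values → pooled ranks: 907→3, 907→3, 1134→1, 907→3
Rank sum = 3 + 3 + 1 + 3 = 10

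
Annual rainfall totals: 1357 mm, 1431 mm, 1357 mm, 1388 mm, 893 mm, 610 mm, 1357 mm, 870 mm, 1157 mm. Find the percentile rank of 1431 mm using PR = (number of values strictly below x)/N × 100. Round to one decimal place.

N = 9.
Strictly below 1431: 8. Equal to 1431: 1.
PR = 8/9 × 100 = 88.9

88.9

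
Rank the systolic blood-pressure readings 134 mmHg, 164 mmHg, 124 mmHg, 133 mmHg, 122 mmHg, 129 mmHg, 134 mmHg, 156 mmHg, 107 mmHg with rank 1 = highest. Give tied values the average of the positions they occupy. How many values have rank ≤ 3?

Sorted (descending): 164, 156, 134, 134, 133, 129, 124, 122, 107
The 2 values of 134 occupy positions 3–4 → average rank (3+4)/2 = 3.5.
Ranks ≤ 3: {1, 2} → 2 values.

2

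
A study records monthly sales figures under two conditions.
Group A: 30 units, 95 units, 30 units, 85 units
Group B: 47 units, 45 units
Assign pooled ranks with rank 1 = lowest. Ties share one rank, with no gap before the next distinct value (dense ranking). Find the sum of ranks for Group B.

5

Sorted (ascending): 30, 30, 45, 47, 85, 95
The 2 values of 30 share dense rank 1.
Remaining distinct values take the next consecutive integers.
Group B values → pooled ranks: 47→3, 45→2
Rank sum = 3 + 2 = 5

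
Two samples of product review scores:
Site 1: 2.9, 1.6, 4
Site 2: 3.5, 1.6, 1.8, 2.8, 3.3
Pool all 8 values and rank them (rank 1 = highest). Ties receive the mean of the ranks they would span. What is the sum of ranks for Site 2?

23.5

Sorted (descending): 4, 3.5, 3.3, 2.9, 2.8, 1.8, 1.6, 1.6
The 2 values of 1.6 occupy positions 7–8 → average rank (7+8)/2 = 7.5.
Site 2 values → pooled ranks: 3.5→2, 1.6→7.5, 1.8→6, 2.8→5, 3.3→3
Rank sum = 2 + 7.5 + 6 + 5 + 3 = 23.5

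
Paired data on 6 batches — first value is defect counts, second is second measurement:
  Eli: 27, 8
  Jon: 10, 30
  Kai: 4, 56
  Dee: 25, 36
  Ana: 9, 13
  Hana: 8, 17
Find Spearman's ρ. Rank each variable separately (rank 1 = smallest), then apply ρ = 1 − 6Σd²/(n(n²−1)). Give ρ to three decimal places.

-0.486

Ranks of variable 1: 6, 4, 1, 5, 3, 2
Ranks of variable 2: 1, 4, 6, 5, 2, 3
d = r₁ − r₂: 5, 0, -5, 0, 1, -1
d²: 25, 0, 25, 0, 1, 1; Σd² = 52
ρ = 1 − 6·52/(6·35) = 1 − 312/210 = -0.486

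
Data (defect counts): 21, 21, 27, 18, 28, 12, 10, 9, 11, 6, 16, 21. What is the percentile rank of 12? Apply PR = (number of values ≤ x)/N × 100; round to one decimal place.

N = 12.
Strictly below 12: 4. Equal to 12: 1.
PR = 5/12 × 100 = 41.7

41.7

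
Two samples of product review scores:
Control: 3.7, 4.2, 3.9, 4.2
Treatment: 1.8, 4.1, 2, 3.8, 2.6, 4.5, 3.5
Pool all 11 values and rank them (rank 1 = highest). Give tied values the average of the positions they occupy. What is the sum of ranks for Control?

17

Sorted (descending): 4.5, 4.2, 4.2, 4.1, 3.9, 3.8, 3.7, 3.5, 2.6, 2, 1.8
The 2 values of 4.2 occupy positions 2–3 → average rank (2+3)/2 = 2.5.
Control values → pooled ranks: 3.7→7, 4.2→2.5, 3.9→5, 4.2→2.5
Rank sum = 7 + 2.5 + 5 + 2.5 = 17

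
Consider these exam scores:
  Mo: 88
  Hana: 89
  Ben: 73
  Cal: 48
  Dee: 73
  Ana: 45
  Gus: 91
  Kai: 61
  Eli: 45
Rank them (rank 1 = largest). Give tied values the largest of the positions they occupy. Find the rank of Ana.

Sorted (descending): 91, 89, 88, 73, 73, 61, 48, 45, 45
The 2 values of 73 occupy positions 4–5 → each gets rank 5.
The 2 values of 45 occupy positions 8–9 → each gets rank 9.
Ana has value 45 → rank 9.

9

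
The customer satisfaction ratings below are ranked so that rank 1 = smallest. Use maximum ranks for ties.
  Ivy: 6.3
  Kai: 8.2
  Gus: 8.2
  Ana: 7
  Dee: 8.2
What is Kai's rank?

Sorted (ascending): 6.3, 7, 8.2, 8.2, 8.2
The 3 values of 8.2 occupy positions 3–5 → each gets rank 5.
Kai has value 8.2 → rank 5.

5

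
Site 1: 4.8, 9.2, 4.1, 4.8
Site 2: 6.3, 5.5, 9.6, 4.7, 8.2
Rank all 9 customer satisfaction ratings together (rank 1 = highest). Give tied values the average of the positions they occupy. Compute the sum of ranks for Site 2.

Sorted (descending): 9.6, 9.2, 8.2, 6.3, 5.5, 4.8, 4.8, 4.7, 4.1
The 2 values of 4.8 occupy positions 6–7 → average rank (6+7)/2 = 6.5.
Site 2 values → pooled ranks: 6.3→4, 5.5→5, 9.6→1, 4.7→8, 8.2→3
Rank sum = 4 + 5 + 1 + 8 + 3 = 21

21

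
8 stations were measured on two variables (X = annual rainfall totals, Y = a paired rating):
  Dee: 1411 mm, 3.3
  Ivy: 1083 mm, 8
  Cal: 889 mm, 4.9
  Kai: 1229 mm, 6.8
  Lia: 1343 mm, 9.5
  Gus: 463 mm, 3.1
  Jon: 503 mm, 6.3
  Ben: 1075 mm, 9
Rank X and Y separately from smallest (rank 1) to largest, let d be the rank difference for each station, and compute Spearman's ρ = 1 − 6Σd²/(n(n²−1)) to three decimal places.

0.381

Ranks of variable 1: 8, 5, 3, 6, 7, 1, 2, 4
Ranks of variable 2: 2, 6, 3, 5, 8, 1, 4, 7
d = r₁ − r₂: 6, -1, 0, 1, -1, 0, -2, -3
d²: 36, 1, 0, 1, 1, 0, 4, 9; Σd² = 52
ρ = 1 − 6·52/(8·63) = 1 − 312/504 = 0.381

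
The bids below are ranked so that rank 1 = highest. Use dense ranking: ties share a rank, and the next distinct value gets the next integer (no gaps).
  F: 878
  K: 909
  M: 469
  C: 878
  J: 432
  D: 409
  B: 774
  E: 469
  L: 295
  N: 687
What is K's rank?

1

Sorted (descending): 909, 878, 878, 774, 687, 469, 469, 432, 409, 295
The 2 values of 878 share dense rank 2.
The 2 values of 469 share dense rank 5.
Remaining distinct values take the next consecutive integers.
K has value 909 → rank 1.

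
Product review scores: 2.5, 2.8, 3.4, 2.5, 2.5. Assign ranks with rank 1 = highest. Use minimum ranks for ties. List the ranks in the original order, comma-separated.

3, 2, 1, 3, 3

Sorted (descending): 3.4, 2.8, 2.5, 2.5, 2.5
The 3 values of 2.5 occupy positions 3–5 → each gets rank 3.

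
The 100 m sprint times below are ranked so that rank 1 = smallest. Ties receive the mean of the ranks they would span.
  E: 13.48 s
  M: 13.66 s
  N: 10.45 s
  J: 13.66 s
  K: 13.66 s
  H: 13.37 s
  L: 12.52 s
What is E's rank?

Sorted (ascending): 10.45, 12.52, 13.37, 13.48, 13.66, 13.66, 13.66
The 3 values of 13.66 occupy positions 5–7 → average rank 6.
E has value 13.48 s → rank 4.

4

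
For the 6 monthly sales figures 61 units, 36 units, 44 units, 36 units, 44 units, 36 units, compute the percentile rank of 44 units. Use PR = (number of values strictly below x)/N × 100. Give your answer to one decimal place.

N = 6.
Strictly below 44: 3. Equal to 44: 2.
PR = 3/6 × 100 = 50.0

50.0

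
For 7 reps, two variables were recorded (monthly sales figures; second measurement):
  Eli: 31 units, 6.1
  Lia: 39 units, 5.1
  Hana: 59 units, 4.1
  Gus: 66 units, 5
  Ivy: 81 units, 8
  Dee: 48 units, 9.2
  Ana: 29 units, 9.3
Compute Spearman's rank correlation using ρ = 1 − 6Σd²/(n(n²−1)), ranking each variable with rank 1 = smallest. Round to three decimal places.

-0.429

Ranks of variable 1: 2, 3, 5, 6, 7, 4, 1
Ranks of variable 2: 4, 3, 1, 2, 5, 6, 7
d = r₁ − r₂: -2, 0, 4, 4, 2, -2, -6
d²: 4, 0, 16, 16, 4, 4, 36; Σd² = 80
ρ = 1 − 6·80/(7·48) = 1 − 480/336 = -0.429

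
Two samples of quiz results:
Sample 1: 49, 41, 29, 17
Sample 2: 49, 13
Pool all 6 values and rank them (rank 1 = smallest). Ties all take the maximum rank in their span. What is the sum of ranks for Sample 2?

7

Sorted (ascending): 13, 17, 29, 41, 49, 49
The 2 values of 49 occupy positions 5–6 → each gets rank 6.
Sample 2 values → pooled ranks: 49→6, 13→1
Rank sum = 6 + 1 = 7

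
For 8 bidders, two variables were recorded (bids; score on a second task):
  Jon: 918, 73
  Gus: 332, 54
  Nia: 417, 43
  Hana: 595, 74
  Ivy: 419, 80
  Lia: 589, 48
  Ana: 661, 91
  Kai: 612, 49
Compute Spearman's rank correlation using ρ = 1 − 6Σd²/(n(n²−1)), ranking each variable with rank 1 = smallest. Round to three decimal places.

0.405

Ranks of variable 1: 8, 1, 2, 5, 3, 4, 7, 6
Ranks of variable 2: 5, 4, 1, 6, 7, 2, 8, 3
d = r₁ − r₂: 3, -3, 1, -1, -4, 2, -1, 3
d²: 9, 9, 1, 1, 16, 4, 1, 9; Σd² = 50
ρ = 1 − 6·50/(8·63) = 1 − 300/504 = 0.405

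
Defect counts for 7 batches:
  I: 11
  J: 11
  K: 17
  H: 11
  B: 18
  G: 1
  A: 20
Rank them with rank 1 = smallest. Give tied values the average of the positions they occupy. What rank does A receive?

Sorted (ascending): 1, 11, 11, 11, 17, 18, 20
The 3 values of 11 occupy positions 2–4 → average rank 3.
A has value 20 → rank 7.

7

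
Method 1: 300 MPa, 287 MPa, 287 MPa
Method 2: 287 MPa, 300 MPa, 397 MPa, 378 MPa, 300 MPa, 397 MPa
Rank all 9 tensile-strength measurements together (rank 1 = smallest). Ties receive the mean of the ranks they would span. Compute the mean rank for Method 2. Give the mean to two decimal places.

6.00

Sorted (ascending): 287, 287, 287, 300, 300, 300, 378, 397, 397
The 3 values of 287 occupy positions 1–3 → average rank 2.
The 3 values of 300 occupy positions 4–6 → average rank 5.
The 2 values of 397 occupy positions 8–9 → average rank (8+9)/2 = 8.5.
Method 2 values → pooled ranks: 287→2, 300→5, 397→8.5, 378→7, 300→5, 397→8.5
Mean rank = (2 + 5 + 8.5 + 7 + 5 + 8.5) / 6 = 6.00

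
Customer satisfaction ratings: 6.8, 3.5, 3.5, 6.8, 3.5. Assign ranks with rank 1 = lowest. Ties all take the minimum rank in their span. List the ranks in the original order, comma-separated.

4, 1, 1, 4, 1

Sorted (ascending): 3.5, 3.5, 3.5, 6.8, 6.8
The 3 values of 3.5 occupy positions 1–3 → each gets rank 1.
The 2 values of 6.8 occupy positions 4–5 → each gets rank 4.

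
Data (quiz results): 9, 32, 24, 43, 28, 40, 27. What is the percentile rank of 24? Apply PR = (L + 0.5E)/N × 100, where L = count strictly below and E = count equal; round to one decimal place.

N = 7.
Strictly below 24: 1. Equal to 24: 1.
PR = (1 + 0.5·1)/7 × 100 = 21.4

21.4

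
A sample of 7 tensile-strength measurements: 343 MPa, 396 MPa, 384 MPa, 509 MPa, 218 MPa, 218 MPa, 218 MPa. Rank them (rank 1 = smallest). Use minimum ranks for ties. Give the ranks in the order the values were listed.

Sorted (ascending): 218, 218, 218, 343, 384, 396, 509
The 3 values of 218 occupy positions 1–3 → each gets rank 1.

4, 6, 5, 7, 1, 1, 1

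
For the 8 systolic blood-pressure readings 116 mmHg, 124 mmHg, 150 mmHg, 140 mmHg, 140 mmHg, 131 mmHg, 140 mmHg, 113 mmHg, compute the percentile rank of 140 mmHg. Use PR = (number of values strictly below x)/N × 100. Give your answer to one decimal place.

50.0

N = 8.
Strictly below 140: 4. Equal to 140: 3.
PR = 4/8 × 100 = 50.0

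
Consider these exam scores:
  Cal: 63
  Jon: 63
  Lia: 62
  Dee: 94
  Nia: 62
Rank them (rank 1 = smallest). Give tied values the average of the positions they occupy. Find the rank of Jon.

3.5

Sorted (ascending): 62, 62, 63, 63, 94
The 2 values of 62 occupy positions 1–2 → average rank (1+2)/2 = 1.5.
The 2 values of 63 occupy positions 3–4 → average rank (3+4)/2 = 3.5.
Jon has value 63 → rank 3.5.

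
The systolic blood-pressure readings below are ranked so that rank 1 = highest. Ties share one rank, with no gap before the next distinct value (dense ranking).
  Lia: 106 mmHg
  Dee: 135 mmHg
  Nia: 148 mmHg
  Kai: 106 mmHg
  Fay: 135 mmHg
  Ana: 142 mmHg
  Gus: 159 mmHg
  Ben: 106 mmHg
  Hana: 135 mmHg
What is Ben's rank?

Sorted (descending): 159, 148, 142, 135, 135, 135, 106, 106, 106
The 3 values of 135 share dense rank 4.
The 3 values of 106 share dense rank 5.
Remaining distinct values take the next consecutive integers.
Ben has value 106 mmHg → rank 5.

5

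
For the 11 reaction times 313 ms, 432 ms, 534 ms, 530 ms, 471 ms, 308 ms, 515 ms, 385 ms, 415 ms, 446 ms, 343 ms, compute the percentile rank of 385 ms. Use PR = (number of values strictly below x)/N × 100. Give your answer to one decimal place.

N = 11.
Strictly below 385: 3. Equal to 385: 1.
PR = 3/11 × 100 = 27.3

27.3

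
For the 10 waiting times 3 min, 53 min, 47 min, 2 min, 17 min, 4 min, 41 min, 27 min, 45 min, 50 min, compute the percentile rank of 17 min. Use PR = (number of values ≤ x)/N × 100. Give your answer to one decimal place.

40.0

N = 10.
Strictly below 17: 3. Equal to 17: 1.
PR = 4/10 × 100 = 40.0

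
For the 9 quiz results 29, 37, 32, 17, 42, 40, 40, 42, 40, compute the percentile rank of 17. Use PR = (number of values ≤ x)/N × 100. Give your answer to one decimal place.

N = 9.
Strictly below 17: 0. Equal to 17: 1.
PR = 1/9 × 100 = 11.1

11.1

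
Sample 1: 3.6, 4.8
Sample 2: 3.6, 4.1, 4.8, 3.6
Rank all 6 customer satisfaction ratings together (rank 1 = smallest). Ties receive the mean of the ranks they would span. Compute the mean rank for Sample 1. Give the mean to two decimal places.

3.75

Sorted (ascending): 3.6, 3.6, 3.6, 4.1, 4.8, 4.8
The 3 values of 3.6 occupy positions 1–3 → average rank 2.
The 2 values of 4.8 occupy positions 5–6 → average rank (5+6)/2 = 5.5.
Sample 1 values → pooled ranks: 3.6→2, 4.8→5.5
Mean rank = (2 + 5.5) / 2 = 3.75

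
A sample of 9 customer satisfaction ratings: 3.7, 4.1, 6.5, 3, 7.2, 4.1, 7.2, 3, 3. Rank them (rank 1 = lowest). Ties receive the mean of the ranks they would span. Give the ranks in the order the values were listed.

Sorted (ascending): 3, 3, 3, 3.7, 4.1, 4.1, 6.5, 7.2, 7.2
The 3 values of 3 occupy positions 1–3 → average rank 2.
The 2 values of 4.1 occupy positions 5–6 → average rank (5+6)/2 = 5.5.
The 2 values of 7.2 occupy positions 8–9 → average rank (8+9)/2 = 8.5.

4, 5.5, 7, 2, 8.5, 5.5, 8.5, 2, 2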